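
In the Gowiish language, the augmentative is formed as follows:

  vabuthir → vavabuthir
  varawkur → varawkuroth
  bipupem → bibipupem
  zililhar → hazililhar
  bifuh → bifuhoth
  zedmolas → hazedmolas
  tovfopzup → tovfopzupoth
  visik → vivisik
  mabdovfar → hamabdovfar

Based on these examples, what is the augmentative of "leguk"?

legukoth

"leguk" has last vowel 'u'. The stems whose last vowel is 'u' (varawkur → varawkuroth, tovfopzup → tovfopzupoth, bifuh → bifuhoth) add -oth.
So leguk → legukoth.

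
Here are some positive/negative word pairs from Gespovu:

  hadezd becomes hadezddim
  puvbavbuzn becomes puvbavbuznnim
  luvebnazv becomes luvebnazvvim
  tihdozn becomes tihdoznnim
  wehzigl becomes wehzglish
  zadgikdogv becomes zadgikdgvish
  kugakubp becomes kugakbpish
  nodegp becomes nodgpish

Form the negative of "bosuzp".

bosuzppim

luvebnazv and zadgikdogv both end in -v yet inflect differently (luvebnazvvim, zadgikdgvish), so the final letter is not what conditions the rule; the second-to-last letter is.
"bosuzp" has second-to-last letter 'z'. The stems whose second-to-last letter is 'z' (hadezd → hadezddim, puvbavbuzn → puvbavbuznnim, luvebnazv → luvebnazvvim) double the final consonant and add -im.
So bosuzp → bosuzppim.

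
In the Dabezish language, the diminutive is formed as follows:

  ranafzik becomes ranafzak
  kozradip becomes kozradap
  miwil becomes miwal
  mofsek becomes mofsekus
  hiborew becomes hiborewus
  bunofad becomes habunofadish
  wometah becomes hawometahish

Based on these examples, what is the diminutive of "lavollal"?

ranafzik and mofsek both end in -k yet inflect differently (ranafzak, mofsekus), so the final letter is not what conditions the rule; the last vowel is.
"lavollal" has last vowel 'a'. The stems whose last vowel is 'a' (bunofad → habunofadish, wometah → hawometahish) add ha- … -ish around the stem.
The other patterns: stems whose last vowel is 'i' change the last vowel to 'a'; stems whose last vowel is 'e' add -us.
So lavollal → halavollalish.

halavollalish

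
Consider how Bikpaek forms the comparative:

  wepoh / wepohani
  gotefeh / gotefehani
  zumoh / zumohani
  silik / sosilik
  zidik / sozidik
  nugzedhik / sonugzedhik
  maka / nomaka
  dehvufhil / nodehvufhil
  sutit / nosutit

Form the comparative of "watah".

silik and dehvufhil both have last vowel 'i' yet inflect differently (sosilik, nodehvufhil), so the last vowel is not what conditions the rule; the final letter is.
"watah" ends in -h. The stems ending in -h (wepoh → wepohani, gotefeh → gotefehani, zumoh → zumohani) add -ani.
The other patterns: stems ending in -k add the prefix so-; stems ending in -a, -l or -t add the prefix no-.
So watah → watahani.

watahani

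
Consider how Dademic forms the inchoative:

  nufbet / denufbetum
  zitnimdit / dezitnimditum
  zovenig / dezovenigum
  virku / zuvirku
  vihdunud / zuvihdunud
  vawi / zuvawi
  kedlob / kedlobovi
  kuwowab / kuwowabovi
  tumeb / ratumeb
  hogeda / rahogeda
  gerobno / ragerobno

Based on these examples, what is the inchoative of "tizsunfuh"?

kedlob and tumeb both end in -b yet inflect differently (kedlobovi, ratumeb), so the final letter is not what conditions the rule; the first letter is.
"tizsunfuh" begins with t-. The one such stem in the data (tumeb → ratumeb) adds the prefix ra-, so the same rule applies.
So tizsunfuh → ratizsunfuh.

ratizsunfuh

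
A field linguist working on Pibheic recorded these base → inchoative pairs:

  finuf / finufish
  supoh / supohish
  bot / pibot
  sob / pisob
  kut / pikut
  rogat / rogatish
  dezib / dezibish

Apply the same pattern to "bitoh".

rogat and bot both end in -t yet inflect differently (rogatish, pibot), so the final letter is not what conditions the rule; the number of vowels is.
"bitoh" has 2 vowels. The stems with 2 vowels (finuf → finufish, dezib → dezibish, supoh → supohish) add -ish.
The other pattern: stems with 1 vowel add the prefix pi-.
So bitoh → bitohish.

bitohish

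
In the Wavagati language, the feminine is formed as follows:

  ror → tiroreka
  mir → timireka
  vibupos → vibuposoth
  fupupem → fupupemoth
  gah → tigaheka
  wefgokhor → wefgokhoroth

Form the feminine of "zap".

tizapeka

"zap" has 1 vowel. The stems with 1 vowel (gah → tigaheka, mir → timireka, ror → tiroreka) add ti- … -eka around the stem.
The other pattern: stems with 3 vowels add -oth.
So zap → tizapeka.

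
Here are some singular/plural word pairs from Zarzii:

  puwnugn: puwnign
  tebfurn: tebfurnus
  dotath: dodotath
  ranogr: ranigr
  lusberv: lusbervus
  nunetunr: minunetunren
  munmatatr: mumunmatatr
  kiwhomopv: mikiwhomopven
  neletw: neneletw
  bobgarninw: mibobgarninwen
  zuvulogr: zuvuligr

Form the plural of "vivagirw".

zuvulogr and munmatatr both end in -r yet inflect differently (zuvuligr, mumunmatatr), so the final letter is not what conditions the rule; the second-to-last letter is.
"vivagirw" has second-to-last letter 'r'. The stems whose second-to-last letter is 'r' (lusberv → lusbervus, tebfurn → tebfurnus) add -us.
So vivagirw → vivagirwus.

vivagirwus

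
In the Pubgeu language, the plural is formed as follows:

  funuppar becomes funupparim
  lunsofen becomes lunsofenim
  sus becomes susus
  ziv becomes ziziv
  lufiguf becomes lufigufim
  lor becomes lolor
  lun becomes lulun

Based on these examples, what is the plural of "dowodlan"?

lunsofen and lun both end in -n yet inflect differently (lunsofenim, lulun), so the final letter is not what conditions the rule; the number of vowels is.
"dowodlan" has 3 vowels. The stems with 3 vowels (funuppar → funupparim, lufiguf → lufigufim, lunsofen → lunsofenim) add -im.
The other pattern: stems with 1 vowel repeat the first consonant+vowel as a prefix.
So dowodlan → dowodlanim.

dowodlanim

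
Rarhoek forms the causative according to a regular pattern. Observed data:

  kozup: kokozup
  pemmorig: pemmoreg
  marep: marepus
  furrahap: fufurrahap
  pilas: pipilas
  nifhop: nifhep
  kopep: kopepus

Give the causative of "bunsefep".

"bunsefep" has last vowel 'e'. The stems whose last vowel is 'e' (marep → marepus, kopep → kopepus) add -us.
The other patterns: stems whose last vowel is 'a' or 'u' repeat the first consonant+vowel as a prefix; stems whose last vowel is 'i' or 'o' change the last vowel to 'e'.
So bunsefep → bunsefepus.

bunsefepus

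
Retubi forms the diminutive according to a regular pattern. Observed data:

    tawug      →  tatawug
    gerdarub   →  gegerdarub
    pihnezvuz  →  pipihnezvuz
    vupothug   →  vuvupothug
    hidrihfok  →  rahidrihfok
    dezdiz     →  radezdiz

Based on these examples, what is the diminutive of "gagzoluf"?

pihnezvuz and dezdiz both end in -z yet inflect differently (pipihnezvuz, radezdiz), so the final letter is not what conditions the rule; the last vowel is.
"gagzoluf" has last vowel 'u'. The stems whose last vowel is 'u' (tawug → tatawug, gerdarub → gegerdarub, pihnezvuz → pipihnezvuz) repeat the first consonant+vowel as a prefix.
The other pattern: stems whose last vowel is 'i' or 'o' add the prefix ra-.
So gagzoluf → gagagzoluf.

gagagzoluf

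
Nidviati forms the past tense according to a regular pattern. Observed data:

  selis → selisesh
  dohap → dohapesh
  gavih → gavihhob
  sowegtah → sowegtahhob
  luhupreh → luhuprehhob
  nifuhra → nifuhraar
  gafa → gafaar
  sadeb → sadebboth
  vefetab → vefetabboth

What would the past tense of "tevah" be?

tevahhob

selis and gavih both have last vowel 'i' yet inflect differently (selisesh, gavihhob), so the last vowel is not what conditions the rule; the final letter is.
"tevah" ends in -h. The stems ending in -h (gavih → gavihhob, sowegtah → sowegtahhob, luhupreh → luhuprehhob) double the final consonant and add -ob.
The other patterns: stems ending in -p or -s add -esh; stems ending in -a add -ar; stems ending in -b double the final consonant and add -oth.
So tevah → tevahhob.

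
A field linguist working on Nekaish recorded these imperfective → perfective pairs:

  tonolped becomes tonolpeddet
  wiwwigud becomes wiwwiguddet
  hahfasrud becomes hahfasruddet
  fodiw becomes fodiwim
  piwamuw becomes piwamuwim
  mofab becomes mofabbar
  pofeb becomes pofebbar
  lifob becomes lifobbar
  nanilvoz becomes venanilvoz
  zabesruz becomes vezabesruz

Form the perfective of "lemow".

lemowim

wiwwigud and piwamuw both have last vowel 'u' yet inflect differently (wiwwiguddet, piwamuwim), so the last vowel is not what conditions the rule; the final letter is.
"lemow" ends in -w. The stems ending in -w (fodiw → fodiwim, piwamuw → piwamuwim) add -im.
The other patterns: stems ending in -d double the final consonant and add -et; stems ending in -b double the final consonant and add -ar; stems ending in -z add the prefix ve-.
So lemow → lemowim.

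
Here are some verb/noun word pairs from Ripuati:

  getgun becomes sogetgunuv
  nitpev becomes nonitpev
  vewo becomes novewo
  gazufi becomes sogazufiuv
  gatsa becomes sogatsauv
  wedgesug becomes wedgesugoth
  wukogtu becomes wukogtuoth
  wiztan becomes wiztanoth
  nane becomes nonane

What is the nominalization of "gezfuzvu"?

sogezfuzvuuv

"gezfuzvu" begins with g-. The stems beginning with g- (getgun → sogetgunuv, gatsa → sogatsauv, gazufi → sogazufiuv) add so- … -uv around the stem.
The other patterns: stems beginning with w- add -oth; stems beginning with n- or v- add the prefix no-.
So gezfuzvu → sogezfuzvuuv.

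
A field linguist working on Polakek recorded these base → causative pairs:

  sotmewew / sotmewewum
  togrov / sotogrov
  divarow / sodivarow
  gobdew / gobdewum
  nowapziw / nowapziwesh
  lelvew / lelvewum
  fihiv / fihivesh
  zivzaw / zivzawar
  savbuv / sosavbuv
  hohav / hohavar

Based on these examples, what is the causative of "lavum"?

solavum

divarow and nowapziw both end in -w yet inflect differently (sodivarow, nowapziwesh), so the final letter is not what conditions the rule; the last vowel is.
"lavum" has last vowel 'u'. The one such stem in the data (savbuv → sosavbuv) adds the prefix so-, so the same rule applies.
So lavum → solavum.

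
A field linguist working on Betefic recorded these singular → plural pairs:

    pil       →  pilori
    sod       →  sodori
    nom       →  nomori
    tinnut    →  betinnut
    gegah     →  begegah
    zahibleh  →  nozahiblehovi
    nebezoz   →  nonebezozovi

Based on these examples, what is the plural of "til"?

gegah and zahibleh both end in -h yet inflect differently (begegah, nozahiblehovi), so the final letter is not what conditions the rule; the number of vowels is.
"til" has 1 vowel. The stems with 1 vowel (pil → pilori, sod → sodori, nom → nomori) add -ori.
So til → tilori.

tilori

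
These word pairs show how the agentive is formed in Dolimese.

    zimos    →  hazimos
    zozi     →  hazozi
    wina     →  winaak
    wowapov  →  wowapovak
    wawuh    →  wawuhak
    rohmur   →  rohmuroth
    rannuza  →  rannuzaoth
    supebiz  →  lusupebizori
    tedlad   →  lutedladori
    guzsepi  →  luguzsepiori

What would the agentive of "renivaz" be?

renivazoth

"renivaz" begins with r-. The stems beginning with r- (rohmur → rohmuroth, rannuza → rannuzaoth) add -oth.
So renivaz → renivazoth.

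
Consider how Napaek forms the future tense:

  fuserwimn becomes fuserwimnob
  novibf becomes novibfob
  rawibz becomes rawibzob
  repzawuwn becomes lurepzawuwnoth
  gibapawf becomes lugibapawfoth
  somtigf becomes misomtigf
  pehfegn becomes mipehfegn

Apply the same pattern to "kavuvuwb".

fuserwimn and repzawuwn both end in -n yet inflect differently (fuserwimnob, lurepzawuwnoth), so the final letter is not what conditions the rule; the second-to-last letter is.
"kavuvuwb" has second-to-last letter 'w'. The stems whose second-to-last letter is 'w' (repzawuwn → lurepzawuwnoth, gibapawf → lugibapawfoth) add lu- … -oth around the stem.
So kavuvuwb → lukavuvuwboth.

lukavuvuwboth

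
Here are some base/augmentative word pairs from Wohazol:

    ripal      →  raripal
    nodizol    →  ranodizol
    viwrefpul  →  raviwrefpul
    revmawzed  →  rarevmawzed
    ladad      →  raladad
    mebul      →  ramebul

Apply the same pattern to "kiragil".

Every pair shown (ripal → raripal, nodizol → ranodizol, viwrefpul → raviwrefpul, …) follows the same rule: add the prefix ra-.
So kiragil → rakiragil.

rakiragil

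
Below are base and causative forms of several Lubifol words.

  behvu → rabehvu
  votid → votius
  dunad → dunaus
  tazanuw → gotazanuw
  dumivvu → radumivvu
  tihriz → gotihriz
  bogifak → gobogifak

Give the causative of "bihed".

biheus

"bihed" ends in -d. The stems ending in -d (dunad → dunaus, votid → votius) drop the final letter and add -us.
So bihed → biheus.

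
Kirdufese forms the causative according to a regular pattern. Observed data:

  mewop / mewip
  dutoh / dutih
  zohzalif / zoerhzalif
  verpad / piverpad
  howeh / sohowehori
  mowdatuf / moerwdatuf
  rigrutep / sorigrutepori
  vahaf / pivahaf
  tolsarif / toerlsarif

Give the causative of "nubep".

sonubepori

rigrutep and mewop both end in -p yet inflect differently (sorigrutepori, mewip), so the final letter is not what conditions the rule; the last vowel is.
"nubep" has last vowel 'e'. The stems whose last vowel is 'e' (howeh → sohowehori, rigrutep → sorigrutepori) add so- … -ori around the stem.
The other patterns: stems whose last vowel is 'i' or 'u' insert -er- after the first vowel; stems whose last vowel is 'o' change the last vowel to 'i'; stems whose last vowel is 'a' add the prefix pi-.
So nubep → sonubepori.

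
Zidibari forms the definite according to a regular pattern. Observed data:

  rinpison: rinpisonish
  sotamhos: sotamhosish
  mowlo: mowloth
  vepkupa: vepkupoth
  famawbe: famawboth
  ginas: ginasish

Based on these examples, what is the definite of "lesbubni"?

ginas and vepkupa both have last vowel 'a' yet inflect differently (ginasish, vepkupoth), so the last vowel is not what conditions the rule; whether the stem ends in a vowel or a consonant is.
"lesbubni" ends in a vowel. The stems ending in a vowel (vepkupa → vepkupoth, famawbe → famawboth, mowlo → mowloth) drop the final letter and add -oth.
The other pattern: stems ending in a consonant add -ish.
So lesbubni → lesbubnoth.

lesbubnoth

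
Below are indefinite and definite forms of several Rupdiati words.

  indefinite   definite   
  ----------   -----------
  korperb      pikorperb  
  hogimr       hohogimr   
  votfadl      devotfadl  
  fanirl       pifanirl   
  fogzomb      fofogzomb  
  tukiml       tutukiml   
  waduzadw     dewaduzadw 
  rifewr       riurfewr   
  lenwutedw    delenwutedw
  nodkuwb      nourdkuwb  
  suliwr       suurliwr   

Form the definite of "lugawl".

rifewr and hogimr both end in -r yet inflect differently (riurfewr, hohogimr), so the final letter is not what conditions the rule; the second-to-last letter is.
"lugawl" has second-to-last letter 'w'. The stems whose second-to-last letter is 'w' (rifewr → riurfewr, nodkuwb → nourdkuwb, suliwr → suurliwr) insert -ur- after the first vowel.
The other patterns: stems whose second-to-last letter is 'm' repeat the first consonant+vowel as a prefix; stems whose second-to-last letter is 'r' add the prefix pi-; stems whose second-to-last letter is 'd' add the prefix de-.
So lugawl → luurgawl.

luurgawl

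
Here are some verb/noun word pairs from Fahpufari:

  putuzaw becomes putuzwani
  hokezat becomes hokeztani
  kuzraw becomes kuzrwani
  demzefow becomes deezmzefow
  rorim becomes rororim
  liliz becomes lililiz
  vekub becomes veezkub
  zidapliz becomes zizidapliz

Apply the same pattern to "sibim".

putuzaw and demzefow both end in -w yet inflect differently (putuzwani, deezmzefow), so the final letter is not what conditions the rule; the last vowel is.
"sibim" has last vowel 'i'. The stems whose last vowel is 'i' (zidapliz → zizidapliz, liliz → lililiz, rorim → rororim) repeat the first consonant+vowel as a prefix.
The other patterns: stems whose last vowel is 'a' delete the last vowel and add -ani; stems whose last vowel is 'o' or 'u' insert -ez- after the first vowel.
So sibim → sisibim.

sisibim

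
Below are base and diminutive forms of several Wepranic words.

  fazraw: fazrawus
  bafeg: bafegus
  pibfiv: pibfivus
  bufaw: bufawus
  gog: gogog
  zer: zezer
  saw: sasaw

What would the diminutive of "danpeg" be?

bafeg and gog both end in -g yet inflect differently (bafegus, gogog), so the final letter is not what conditions the rule; the number of vowels is.
"danpeg" has 2 vowels. The stems with 2 vowels (fazraw → fazrawus, bafeg → bafegus, pibfiv → pibfivus) add -us.
The other pattern: stems with 1 vowel repeat the first consonant+vowel as a prefix.
So danpeg → danpegus.

danpegus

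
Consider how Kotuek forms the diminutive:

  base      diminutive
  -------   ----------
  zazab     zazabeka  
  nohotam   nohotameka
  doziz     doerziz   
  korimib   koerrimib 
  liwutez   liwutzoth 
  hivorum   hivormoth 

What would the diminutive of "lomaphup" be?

zazab and korimib both end in -b yet inflect differently (zazabeka, koerrimib), so the final letter is not what conditions the rule; the last vowel is.
"lomaphup" has last vowel 'u'. The one such stem in the data (hivorum → hivormoth) deletes the last vowel and adds -oth (as does liwutez), so the same rule applies.
The other patterns: stems whose last vowel is 'a' add -eka; stems whose last vowel is 'i' insert -er- after the first vowel.
So lomaphup → lomaphpoth.

lomaphpoth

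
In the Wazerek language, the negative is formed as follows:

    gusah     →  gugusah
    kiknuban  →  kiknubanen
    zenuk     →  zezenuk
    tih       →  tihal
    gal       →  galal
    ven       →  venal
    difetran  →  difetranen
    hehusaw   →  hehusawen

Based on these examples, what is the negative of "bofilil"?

tih and gusah both end in -h yet inflect differently (tihal, gugusah), so the final letter is not what conditions the rule; the number of vowels is.
"bofilil" has 3 vowels. The stems with 3 vowels (hehusaw → hehusawen, difetran → difetranen, kiknuban → kiknubanen) add -en.
So bofilil → bofililen.

bofililen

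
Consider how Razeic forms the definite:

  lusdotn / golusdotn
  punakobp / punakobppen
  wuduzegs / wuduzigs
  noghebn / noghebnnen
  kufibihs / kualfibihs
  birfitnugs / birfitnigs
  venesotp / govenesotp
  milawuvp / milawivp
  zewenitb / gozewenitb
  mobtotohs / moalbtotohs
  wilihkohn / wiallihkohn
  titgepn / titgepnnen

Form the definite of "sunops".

wilihkohn and lusdotn both end in -n yet inflect differently (wiallihkohn, golusdotn), so the final letter is not what conditions the rule; the second-to-last letter is.
"sunops" has second-to-last letter 'p'. The one such stem in the data (titgepn → titgepnnen) doubles the final consonant and adds -en (as do punakobp, noghebn), so the same rule applies.
So sunops → sunopssen.

sunopssen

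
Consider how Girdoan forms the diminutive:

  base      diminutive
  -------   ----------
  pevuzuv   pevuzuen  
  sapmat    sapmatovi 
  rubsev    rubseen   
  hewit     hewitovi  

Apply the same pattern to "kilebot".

kilebotovi

rubsev and sapmat both have 2 vowels yet inflect differently (rubseen, sapmatovi), so the number of vowels is not what conditions the rule; the final letter is.
"kilebot" ends in -t. The stems ending in -t (sapmat → sapmatovi, hewit → hewitovi) add -ovi.
So kilebot → kilebotovi.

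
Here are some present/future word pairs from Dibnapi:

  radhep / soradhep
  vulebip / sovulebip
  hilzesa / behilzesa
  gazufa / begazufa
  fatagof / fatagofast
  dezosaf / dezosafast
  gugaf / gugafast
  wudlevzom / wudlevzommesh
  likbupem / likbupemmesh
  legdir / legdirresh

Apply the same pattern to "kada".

bekada

hilzesa and dezosaf both have last vowel 'a' yet inflect differently (behilzesa, dezosafast), so the last vowel is not what conditions the rule; the final letter is.
"kada" ends in -a. The stems ending in -a (hilzesa → behilzesa, gazufa → begazufa) add the prefix be-.
The other patterns: stems ending in -p add the prefix so-; stems ending in -f add -ast; stems ending in -m or -r double the final consonant and add -esh.
So kada → bekada.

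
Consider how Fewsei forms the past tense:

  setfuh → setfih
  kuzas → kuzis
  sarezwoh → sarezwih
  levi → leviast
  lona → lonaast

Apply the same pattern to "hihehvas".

hihehvis

kuzas and lona both have last vowel 'a' yet inflect differently (kuzis, lonaast), so the last vowel is not what conditions the rule; whether the stem ends in a vowel or a consonant is.
"hihehvas" ends in a consonant. The stems ending in a consonant (kuzas → kuzis, setfuh → setfih, sarezwoh → sarezwih) change the last vowel to 'i'.
The other pattern: stems ending in a vowel add -ast.
So hihehvas → hihehvis.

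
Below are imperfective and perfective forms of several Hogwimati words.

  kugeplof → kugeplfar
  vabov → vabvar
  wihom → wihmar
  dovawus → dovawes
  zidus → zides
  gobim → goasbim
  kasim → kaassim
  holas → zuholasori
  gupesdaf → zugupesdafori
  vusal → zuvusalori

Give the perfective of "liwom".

liwmar

wihom and gobim both end in -m yet inflect differently (wihmar, goasbim), so the final letter is not what conditions the rule; the last vowel is.
"liwom" has last vowel 'o'. The stems whose last vowel is 'o' (kugeplof → kugeplfar, vabov → vabvar, wihom → wihmar) delete the last vowel and add -ar.
So liwom → liwmar.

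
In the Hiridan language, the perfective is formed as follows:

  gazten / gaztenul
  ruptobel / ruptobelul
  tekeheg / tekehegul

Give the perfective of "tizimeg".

tizimegul

Every pair shown (gazten → gaztenul, ruptobel → ruptobelul, tekeheg → tekehegul) follows the same rule: add -ul.
So tizimeg → tizimegul.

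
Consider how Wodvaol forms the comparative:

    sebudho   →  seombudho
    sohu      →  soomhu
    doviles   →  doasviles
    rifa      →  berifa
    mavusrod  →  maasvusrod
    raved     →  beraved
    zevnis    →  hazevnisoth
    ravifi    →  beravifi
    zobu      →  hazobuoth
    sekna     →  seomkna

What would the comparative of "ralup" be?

beralup

sohu and zobu both end in -u yet inflect differently (soomhu, hazobuoth), so the final letter is not what conditions the rule; the first letter is.
"ralup" begins with r-. The stems beginning with r- (ravifi → beravifi, rifa → berifa, raved → beraved) add the prefix be-.
The other patterns: stems beginning with s- insert -om- after the first vowel; stems beginning with z- add ha- … -oth around the stem; stems beginning with d- or m- insert -as- after the first vowel.
So ralup → beralup.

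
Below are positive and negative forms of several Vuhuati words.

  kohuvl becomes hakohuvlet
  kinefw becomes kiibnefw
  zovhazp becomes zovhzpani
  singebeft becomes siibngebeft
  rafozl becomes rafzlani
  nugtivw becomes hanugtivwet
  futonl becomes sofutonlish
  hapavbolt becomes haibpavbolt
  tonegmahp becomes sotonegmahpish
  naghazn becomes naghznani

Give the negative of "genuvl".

hagenuvlet

kohuvl and rafozl both end in -l yet inflect differently (hakohuvlet, rafzlani), so the final letter is not what conditions the rule; the second-to-last letter is.
"genuvl" has second-to-last letter 'v'. The stems whose second-to-last letter is 'v' (kohuvl → hakohuvlet, nugtivw → hanugtivwet) add ha- … -et around the stem.
The other patterns: stems whose second-to-last letter is 'z' delete the last vowel and add -ani; stems whose second-to-last letter is 'f' or 'l' insert -ib- after the first vowel; stems whose second-to-last letter is 'h' or 'n' add so- … -ish around the stem.
So genuvl → hagenuvlet.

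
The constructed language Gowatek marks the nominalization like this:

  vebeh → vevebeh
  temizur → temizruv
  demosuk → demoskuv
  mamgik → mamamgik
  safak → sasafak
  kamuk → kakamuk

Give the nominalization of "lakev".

lalakev

"lakev" has 2 vowels. The stems with 2 vowels (mamgik → mamamgik, safak → sasafak, kamuk → kakamuk) repeat the first consonant+vowel as a prefix.
So lakev → lalakev.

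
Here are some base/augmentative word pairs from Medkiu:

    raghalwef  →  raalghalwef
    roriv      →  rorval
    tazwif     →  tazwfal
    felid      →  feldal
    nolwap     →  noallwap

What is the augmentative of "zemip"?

tazwif and raghalwef both end in -f yet inflect differently (tazwfal, raalghalwef), so the final letter is not what conditions the rule; the last vowel is.
"zemip" has last vowel 'i'. The stems whose last vowel is 'i' (roriv → rorval, felid → feldal, tazwif → tazwfal) delete the last vowel and add -al.
The other pattern: stems whose last vowel is 'a' or 'e' insert -al- after the first vowel.
So zemip → zempal.

zempal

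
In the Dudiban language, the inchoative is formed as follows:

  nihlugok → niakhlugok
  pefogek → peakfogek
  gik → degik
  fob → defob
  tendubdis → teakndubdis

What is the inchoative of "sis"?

nihlugok and gik both end in -k yet inflect differently (niakhlugok, degik), so the final letter is not what conditions the rule; the number of vowels is.
"sis" has 1 vowel. The stems with 1 vowel (fob → defob, gik → degik) add the prefix de-.
So sis → desis.

desis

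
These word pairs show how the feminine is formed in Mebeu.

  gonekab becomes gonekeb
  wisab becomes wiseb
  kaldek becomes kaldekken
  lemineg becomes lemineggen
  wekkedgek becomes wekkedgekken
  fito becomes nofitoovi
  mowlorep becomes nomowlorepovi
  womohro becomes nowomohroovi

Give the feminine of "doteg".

"doteg" ends in -g. The one such stem in the data (lemineg → lemineggen) doubles the final consonant and adds -en (as do kaldek, wekkedgek), so the same rule applies.
The other patterns: stems ending in -b change the last vowel to 'e'; stems ending in -o or -p add no- … -ovi around the stem.
So doteg → doteggen.

doteggen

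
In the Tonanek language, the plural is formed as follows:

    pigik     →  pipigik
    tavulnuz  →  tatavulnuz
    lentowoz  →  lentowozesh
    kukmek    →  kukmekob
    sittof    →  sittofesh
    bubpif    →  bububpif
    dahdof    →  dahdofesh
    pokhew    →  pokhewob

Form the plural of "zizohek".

"zizohek" has last vowel 'e'. The stems whose last vowel is 'e' (kukmek → kukmekob, pokhew → pokhewob) add -ob.
So zizohek → zizohekob.

zizohekob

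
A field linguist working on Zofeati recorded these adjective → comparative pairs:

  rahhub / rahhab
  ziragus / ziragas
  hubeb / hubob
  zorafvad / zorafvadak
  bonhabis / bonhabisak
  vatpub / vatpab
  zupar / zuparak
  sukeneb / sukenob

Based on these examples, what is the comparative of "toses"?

tosos

"toses" has last vowel 'e'. The stems whose last vowel is 'e' (sukeneb → sukenob, hubeb → hubob) change the last vowel to 'o'.
The other patterns: stems whose last vowel is 'u' change the last vowel to 'a'; stems whose last vowel is 'a' or 'i' add -ak.
So toses → tosos.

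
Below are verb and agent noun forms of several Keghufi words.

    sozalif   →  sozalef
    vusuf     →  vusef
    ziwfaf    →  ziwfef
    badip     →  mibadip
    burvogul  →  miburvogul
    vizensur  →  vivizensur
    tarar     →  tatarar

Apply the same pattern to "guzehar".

sozalif and badip both have last vowel 'i' yet inflect differently (sozalef, mibadip), so the last vowel is not what conditions the rule; the final letter is.
"guzehar" ends in -r. The stems ending in -r (vizensur → vivizensur, tarar → tatarar) repeat the first consonant+vowel as a prefix.
The other patterns: stems ending in -f change the last vowel to 'e'; stems ending in -l or -p add the prefix mi-.
So guzehar → guguzehar.

guguzehar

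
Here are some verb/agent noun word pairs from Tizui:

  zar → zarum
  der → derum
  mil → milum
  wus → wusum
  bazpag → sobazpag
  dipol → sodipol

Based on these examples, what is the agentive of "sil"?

silum

mil and dipol both end in -l yet inflect differently (milum, sodipol), so the final letter is not what conditions the rule; the number of vowels is.
"sil" has 1 vowel. The stems with 1 vowel (zar → zarum, der → derum, mil → milum) add -um.
The other pattern: stems with 2 vowels add the prefix so-.
So sil → silum.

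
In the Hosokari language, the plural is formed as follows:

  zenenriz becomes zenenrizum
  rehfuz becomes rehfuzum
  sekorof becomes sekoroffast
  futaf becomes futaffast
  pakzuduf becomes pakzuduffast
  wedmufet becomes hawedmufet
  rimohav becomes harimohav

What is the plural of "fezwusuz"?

fezwusuzum

rehfuz and pakzuduf both have last vowel 'u' yet inflect differently (rehfuzum, pakzuduffast), so the last vowel is not what conditions the rule; the final letter is.
"fezwusuz" ends in -z. The stems ending in -z (zenenriz → zenenrizum, rehfuz → rehfuzum) add -um.
So fezwusuz → fezwusuzum.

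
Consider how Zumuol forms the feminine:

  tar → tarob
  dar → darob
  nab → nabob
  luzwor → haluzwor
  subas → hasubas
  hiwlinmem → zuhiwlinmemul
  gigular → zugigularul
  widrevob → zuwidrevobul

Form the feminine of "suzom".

"suzom" has 2 vowels. The stems with 2 vowels (luzwor → haluzwor, subas → hasubas) add the prefix ha-.
The other patterns: stems with 1 vowel add -ob; stems with 3 vowels add zu- … -ul around the stem.
So suzom → hasuzom.

hasuzom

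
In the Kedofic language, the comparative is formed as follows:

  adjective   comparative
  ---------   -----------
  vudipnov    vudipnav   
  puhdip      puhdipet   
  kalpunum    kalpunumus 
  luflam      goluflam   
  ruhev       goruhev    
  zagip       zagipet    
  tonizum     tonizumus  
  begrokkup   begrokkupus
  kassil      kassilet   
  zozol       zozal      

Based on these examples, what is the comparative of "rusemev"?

gorusemev

tonizum and luflam both end in -m yet inflect differently (tonizumus, goluflam), so the final letter is not what conditions the rule; the last vowel is.
"rusemev" has last vowel 'e'. The one such stem in the data (ruhev → goruhev) adds the prefix go-, so the same rule applies.
So rusemev → gorusemev.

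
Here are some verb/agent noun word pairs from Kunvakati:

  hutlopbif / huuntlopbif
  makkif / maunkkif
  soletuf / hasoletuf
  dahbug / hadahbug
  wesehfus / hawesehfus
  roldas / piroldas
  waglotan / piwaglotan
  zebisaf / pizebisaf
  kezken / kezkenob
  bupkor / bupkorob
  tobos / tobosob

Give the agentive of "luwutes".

luwutesob

"luwutes" has last vowel 'e'. The one such stem in the data (kezken → kezkenob) adds -ob, so the same rule applies.
So luwutes → luwutesob.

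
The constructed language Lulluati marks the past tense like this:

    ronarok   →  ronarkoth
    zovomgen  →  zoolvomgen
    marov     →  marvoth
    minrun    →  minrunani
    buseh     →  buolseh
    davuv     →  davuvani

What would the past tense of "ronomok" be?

ronomkoth

"ronomok" has last vowel 'o'. The stems whose last vowel is 'o' (marov → marvoth, ronarok → ronarkoth) delete the last vowel and add -oth.
The other patterns: stems whose last vowel is 'u' add -ani; stems whose last vowel is 'e' insert -ol- after the first vowel.
So ronomok → ronomkoth.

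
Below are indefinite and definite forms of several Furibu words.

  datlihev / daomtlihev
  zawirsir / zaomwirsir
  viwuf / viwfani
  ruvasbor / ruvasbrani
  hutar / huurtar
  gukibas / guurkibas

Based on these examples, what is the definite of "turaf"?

tuurraf

zawirsir and hutar both end in -r yet inflect differently (zaomwirsir, huurtar), so the final letter is not what conditions the rule; the last vowel is.
"turaf" has last vowel 'a'. The stems whose last vowel is 'a' (gukibas → guurkibas, hutar → huurtar) insert -ur- after the first vowel.
The other patterns: stems whose last vowel is 'e' or 'i' insert -om- after the first vowel; stems whose last vowel is 'o' or 'u' delete the last vowel and add -ani.
So turaf → tuurraf.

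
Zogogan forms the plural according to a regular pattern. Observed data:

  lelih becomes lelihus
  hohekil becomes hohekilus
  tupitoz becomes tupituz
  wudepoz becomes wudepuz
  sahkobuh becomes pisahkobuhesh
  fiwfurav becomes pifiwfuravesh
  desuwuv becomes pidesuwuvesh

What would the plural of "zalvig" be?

zalvigus

"zalvig" has last vowel 'i'. The stems whose last vowel is 'i' (lelih → lelihus, hohekil → hohekilus) add -us.
So zalvig → zalvigus.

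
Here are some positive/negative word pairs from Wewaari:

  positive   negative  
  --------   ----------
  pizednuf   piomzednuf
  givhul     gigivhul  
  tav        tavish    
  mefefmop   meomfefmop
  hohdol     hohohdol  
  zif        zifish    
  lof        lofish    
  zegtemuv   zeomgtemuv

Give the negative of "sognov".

"sognov" has 2 vowels. The stems with 2 vowels (givhul → gigivhul, hohdol → hohohdol) repeat the first consonant+vowel as a prefix.
The other patterns: stems with 1 vowel add -ish; stems with 3 vowels insert -om- after the first vowel.
So sognov → sosognov.

sosognov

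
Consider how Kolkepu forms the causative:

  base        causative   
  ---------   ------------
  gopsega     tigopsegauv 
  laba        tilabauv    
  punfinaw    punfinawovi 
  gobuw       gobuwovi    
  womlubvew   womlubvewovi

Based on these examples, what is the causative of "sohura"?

tisohurauv

gopsega and punfinaw both have last vowel 'a' yet inflect differently (tigopsegauv, punfinawovi), so the last vowel is not what conditions the rule; the final letter is.
"sohura" ends in -a. The stems ending in -a (gopsega → tigopsegauv, laba → tilabauv) add ti- … -uv around the stem.
So sohura → tisohurauv.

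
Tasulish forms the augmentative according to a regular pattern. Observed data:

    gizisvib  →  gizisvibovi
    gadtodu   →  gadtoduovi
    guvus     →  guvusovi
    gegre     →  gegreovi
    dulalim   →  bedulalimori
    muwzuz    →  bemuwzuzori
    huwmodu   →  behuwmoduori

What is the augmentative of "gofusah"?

"gofusah" begins with g-. The stems beginning with g- (gizisvib → gizisvibovi, gadtodu → gadtoduovi, guvus → guvusovi) add -ovi.
So gofusah → gofusahovi.

gofusahovi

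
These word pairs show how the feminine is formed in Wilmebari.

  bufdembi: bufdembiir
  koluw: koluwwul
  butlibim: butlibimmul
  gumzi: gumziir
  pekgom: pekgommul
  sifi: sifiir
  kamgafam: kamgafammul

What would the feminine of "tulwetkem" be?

"tulwetkem" ends in -m. The stems ending in -m (kamgafam → kamgafammul, butlibim → butlibimmul, pekgom → pekgommul) double the final consonant and add -ul.
So tulwetkem → tulwetkemmul.

tulwetkemmul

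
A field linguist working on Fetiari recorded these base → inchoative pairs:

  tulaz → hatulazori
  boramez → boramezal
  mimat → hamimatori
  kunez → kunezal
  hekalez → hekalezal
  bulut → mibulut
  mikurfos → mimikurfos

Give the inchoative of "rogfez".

tulaz and hekalez both end in -z yet inflect differently (hatulazori, hekalezal), so the final letter is not what conditions the rule; the last vowel is.
"rogfez" has last vowel 'e'. The stems whose last vowel is 'e' (hekalez → hekalezal, boramez → boramezal, kunez → kunezal) add -al.
So rogfez → rogfezal.

rogfezal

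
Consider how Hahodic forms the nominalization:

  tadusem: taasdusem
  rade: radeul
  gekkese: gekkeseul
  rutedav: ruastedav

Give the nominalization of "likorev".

"likorev" ends in a consonant. The stems ending in a consonant (rutedav → ruastedav, tadusem → taasdusem) insert -as- after the first vowel.
The other pattern: stems ending in a vowel add -ul.
So likorev → liaskorev.

liaskorev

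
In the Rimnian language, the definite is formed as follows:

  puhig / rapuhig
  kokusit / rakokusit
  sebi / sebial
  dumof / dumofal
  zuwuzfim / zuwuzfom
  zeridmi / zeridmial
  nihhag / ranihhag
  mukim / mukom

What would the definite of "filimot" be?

rafilimot

mukim and sebi both have last vowel 'i' yet inflect differently (mukom, sebial), so the last vowel is not what conditions the rule; the final letter is.
"filimot" ends in -t. The one such stem in the data (kokusit → rakokusit) adds the prefix ra-, so the same rule applies.
So filimot → rafilimot.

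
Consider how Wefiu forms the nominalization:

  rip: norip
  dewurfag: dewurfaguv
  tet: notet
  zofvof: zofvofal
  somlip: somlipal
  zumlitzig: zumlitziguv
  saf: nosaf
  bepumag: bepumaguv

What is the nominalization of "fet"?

nofet

rip and somlip both end in -p yet inflect differently (norip, somlipal), so the final letter is not what conditions the rule; the number of vowels is.
"fet" has 1 vowel. The stems with 1 vowel (saf → nosaf, rip → norip, tet → notet) add the prefix no-.
The other patterns: stems with 2 vowels add -al; stems with 3 vowels add -uv.
So fet → nofet.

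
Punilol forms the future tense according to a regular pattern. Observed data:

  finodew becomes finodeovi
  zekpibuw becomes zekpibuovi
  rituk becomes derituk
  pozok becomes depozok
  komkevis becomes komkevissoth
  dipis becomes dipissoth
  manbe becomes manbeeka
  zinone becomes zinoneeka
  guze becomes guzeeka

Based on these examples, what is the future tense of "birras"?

birrassoth

zekpibuw and rituk both have last vowel 'u' yet inflect differently (zekpibuovi, derituk), so the last vowel is not what conditions the rule; the final letter is.
"birras" ends in -s. The stems ending in -s (komkevis → komkevissoth, dipis → dipissoth) double the final consonant and add -oth.
So birras → birrassoth.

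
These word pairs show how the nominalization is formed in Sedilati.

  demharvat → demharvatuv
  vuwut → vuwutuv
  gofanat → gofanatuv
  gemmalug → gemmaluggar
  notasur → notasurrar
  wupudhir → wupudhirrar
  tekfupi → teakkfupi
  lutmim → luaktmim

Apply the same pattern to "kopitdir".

"kopitdir" ends in -r. The stems ending in -r (notasur → notasurrar, wupudhir → wupudhirrar) double the final consonant and add -ar.
The other patterns: stems ending in -t add -uv; stems ending in -i or -m insert -ak- after the first vowel.
So kopitdir → kopitdirrar.

kopitdirrar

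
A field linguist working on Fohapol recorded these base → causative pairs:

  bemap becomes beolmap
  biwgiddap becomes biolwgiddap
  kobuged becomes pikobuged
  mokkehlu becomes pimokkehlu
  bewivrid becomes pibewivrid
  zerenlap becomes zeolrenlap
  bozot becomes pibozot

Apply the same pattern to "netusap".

neoltusap

biwgiddap and bewivrid both begin with b- yet inflect differently (biolwgiddap, pibewivrid), so the first letter is not what conditions the rule; the final letter is.
"netusap" ends in -p. The stems ending in -p (biwgiddap → biolwgiddap, bemap → beolmap, zerenlap → zeolrenlap) insert -ol- after the first vowel.
The other pattern: stems ending in -d, -t or -u add the prefix pi-.
So netusap → neoltusap.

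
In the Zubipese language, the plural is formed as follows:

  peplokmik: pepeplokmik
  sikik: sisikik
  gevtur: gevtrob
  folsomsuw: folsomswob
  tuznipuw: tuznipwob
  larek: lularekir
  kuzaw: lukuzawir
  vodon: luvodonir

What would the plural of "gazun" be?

gaznob

peplokmik and larek both end in -k yet inflect differently (pepeplokmik, lularekir), so the final letter is not what conditions the rule; the last vowel is.
"gazun" has last vowel 'u'. The stems whose last vowel is 'u' (gevtur → gevtrob, folsomsuw → folsomswob, tuznipuw → tuznipwob) delete the last vowel and add -ob.
The other patterns: stems whose last vowel is 'i' repeat the first consonant+vowel as a prefix; stems whose last vowel is 'a', 'e' or 'o' add lu- … -ir around the stem.
So gazun → gaznob.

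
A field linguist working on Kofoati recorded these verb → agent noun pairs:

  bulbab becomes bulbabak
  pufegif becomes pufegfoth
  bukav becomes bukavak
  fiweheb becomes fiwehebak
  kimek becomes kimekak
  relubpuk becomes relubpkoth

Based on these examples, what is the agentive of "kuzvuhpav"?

kimek and relubpuk both end in -k yet inflect differently (kimekak, relubpkoth), so the final letter is not what conditions the rule; the last vowel is.
"kuzvuhpav" has last vowel 'a'. The stems whose last vowel is 'a' (bukav → bukavak, bulbab → bulbabak) add -ak.
The other pattern: stems whose last vowel is 'i' or 'u' delete the last vowel and add -oth.
So kuzvuhpav → kuzvuhpavak.

kuzvuhpavak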